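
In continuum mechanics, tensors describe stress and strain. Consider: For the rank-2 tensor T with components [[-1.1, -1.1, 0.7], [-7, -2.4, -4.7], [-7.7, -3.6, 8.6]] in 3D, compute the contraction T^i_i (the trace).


The contraction (trace) of a rank-2 tensor is the sum of its diagonal elements.
Diagonal entries: A[1,1] = -1.1, A[2,2] = -2.4, A[3,3] = 8.6
Tr(A) = -1.1 + -2.4 + 8.6 = 5.1

5.1


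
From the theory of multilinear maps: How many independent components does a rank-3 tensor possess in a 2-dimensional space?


The number of components of a rank-r tensor in d dimensions is d^r.
Here d = 2 and r = 3.
2^3 = 8

8


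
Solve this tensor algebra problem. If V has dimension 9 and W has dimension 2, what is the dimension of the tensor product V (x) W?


The dimension of a tensor product is the product of dimensions.
dim(V) = 9, dim(W) = 2
dim(V (x) W) = 9 * 2 = 18

18


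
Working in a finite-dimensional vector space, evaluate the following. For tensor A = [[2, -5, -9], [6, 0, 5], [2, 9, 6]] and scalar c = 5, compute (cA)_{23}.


Scalar multiplication: (cA)_{ij} = c * A_{ij}.
c = 5
A_{23} = 5
(cA)_{23} = 5 * 5 = 25

25


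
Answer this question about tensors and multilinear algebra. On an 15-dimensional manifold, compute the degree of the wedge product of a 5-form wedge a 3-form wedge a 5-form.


The degree of a wedge product is the sum of the degrees of the individual forms.
Degrees: 5, 3, 5
Total degree = 5 + 3 + 5 = 13

13


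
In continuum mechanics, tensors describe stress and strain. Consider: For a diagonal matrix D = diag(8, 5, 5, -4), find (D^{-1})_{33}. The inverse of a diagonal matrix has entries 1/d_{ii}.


For a diagonal matrix, the inverse has entries (D^{-1})_{ii} = 1/d_{ii}.
The diagonal entries are: d_{11} = 8, d_{22} = 5, d_{33} = 5, d_{44} = -4
We need (D^{-1})_{33} = 1/d_{33} = 1/5 = 1/5

1/5


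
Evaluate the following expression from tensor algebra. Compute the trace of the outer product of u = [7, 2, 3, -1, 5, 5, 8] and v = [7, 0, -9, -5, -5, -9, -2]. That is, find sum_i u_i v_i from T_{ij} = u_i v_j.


The outer product gives T_{ij} = u_i v_j.
The trace (contraction) is Tr(T) = sum_i T_{ii} = sum_i u_i v_i.
Diagonal entries:
T_{11} = u_1 * v_1 = 7 * 7 = 49
T_{22} = u_2 * v_2 = 2 * 0 = 0
T_{33} = u_3 * v_3 = 3 * -9 = -27
T_{44} = u_4 * v_4 = -1 * -5 = 5
T_{55} = u_5 * v_5 = 5 * -5 = -25
T_{66} = u_6 * v_6 = 5 * -9 = -45
T_{77} = u_7 * v_7 = 8 * -2 = -16
Tr(T) = 49 + 0 + -27 + 5 + -25 + -45 + -16 = -59

-59


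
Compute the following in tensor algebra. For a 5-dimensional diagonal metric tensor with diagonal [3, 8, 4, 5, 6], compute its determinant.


For a diagonal metric, the determinant is the product of diagonal entries.
Diagonal entries: 3, 8, 4, 5, 6
det(g) = 3 * 8 * 4 * 5 * 6 = 2880

2880


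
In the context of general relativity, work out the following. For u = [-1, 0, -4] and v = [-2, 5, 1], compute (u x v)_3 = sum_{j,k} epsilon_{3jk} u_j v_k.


(u x v)_3 = sum_{j,k} epsilon_{3jk} u_j v_k. Only permutations of (1,2,3) contribute; the two non-zero terms are:
eps_{312} u_1 v_2 = 1 * -1 * 5 = -5
eps_{321} u_2 v_1 = -1 * 0 * -2 = 0
(u x v)_3 = -5

-5


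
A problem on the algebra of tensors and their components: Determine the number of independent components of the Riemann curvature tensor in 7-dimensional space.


The Riemann tensor in d dimensions has d^2(d^2 - 1)/12 independent components.
d = 7, so d^2 = 49
d^2 - 1 = 48
d^2(d^2 - 1) = 49 * 48 = 2352
Divide by 12: 2352 / 12 = 196

196


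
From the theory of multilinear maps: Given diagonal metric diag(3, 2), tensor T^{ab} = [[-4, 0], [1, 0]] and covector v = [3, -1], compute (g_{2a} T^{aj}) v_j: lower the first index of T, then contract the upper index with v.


Step 1: lower the first index. For a diagonal metric, g_{ia} T^{aj} = g_{ii} T^{ij} (no sum on i).
g_{22} = 2
S_2{}^1 = 2 * T^{21} = 2 * 1 = 2
S_2{}^2 = 2 * T^{22} = 2 * 0 = 0
Step 2: contract S_2{}^j with v_j.
S_2{}^1 * v_1 = 2 * 3 = 6
S_2{}^2 * v_2 = 0 * -1 = 0
Result = 6 + 0 = 6

6


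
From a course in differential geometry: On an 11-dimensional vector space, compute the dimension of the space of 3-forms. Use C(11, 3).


The dimension of the space of p-forms on an n-dimensional space is C(n, p).
n = 11, p = 3
C(11, 3) = 11! / (3! * 8!) = 165

165


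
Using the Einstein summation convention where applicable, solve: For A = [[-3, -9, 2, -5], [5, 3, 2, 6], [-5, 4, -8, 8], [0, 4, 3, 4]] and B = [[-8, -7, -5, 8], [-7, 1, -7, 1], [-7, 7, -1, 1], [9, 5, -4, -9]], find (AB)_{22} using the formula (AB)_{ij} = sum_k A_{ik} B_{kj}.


(AB)_{ij} = sum_k A_{ik} B_{kj}.
For i=2, j=2:
A_{21} * B_{12} = 5 * -7 = -35
A_{22} * B_{22} = 3 * 1 = 3
A_{23} * B_{32} = 2 * 7 = 14
A_{24} * B_{42} = 6 * 5 = 30
Sum = -35 + 3 + 14 + 30 = 12

12


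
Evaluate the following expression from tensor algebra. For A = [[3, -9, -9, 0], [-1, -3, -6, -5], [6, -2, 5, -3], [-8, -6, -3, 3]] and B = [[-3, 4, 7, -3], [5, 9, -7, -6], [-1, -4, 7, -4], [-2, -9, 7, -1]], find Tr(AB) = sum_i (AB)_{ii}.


Tr(AB) = sum_i (AB)_{ii} where (AB)_{ii} = sum_k A_{ik} B_{ki}.
(AB)_{11} = 3*-3 + -9*5 + -9*-1 + 0*-2 = -45
(AB)_{22} = -1*4 + -3*9 + -6*-4 + -5*-9 = 38
(AB)_{33} = 6*7 + -2*-7 + 5*7 + -3*7 = 70
(AB)_{44} = -8*-3 + -6*-6 + -3*-4 + 3*-1 = 69
Tr(AB) = -45 + 38 + 70 + 69 = 132

132


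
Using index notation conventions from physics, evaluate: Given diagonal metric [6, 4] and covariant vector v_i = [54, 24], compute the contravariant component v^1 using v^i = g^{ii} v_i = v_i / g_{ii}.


To raise an index with a diagonal metric: v^i = v_i / g_{ii}.
For index 1: v_1 = 54, g_{11} = 6
v^1 = 54 / 6 = 9

9


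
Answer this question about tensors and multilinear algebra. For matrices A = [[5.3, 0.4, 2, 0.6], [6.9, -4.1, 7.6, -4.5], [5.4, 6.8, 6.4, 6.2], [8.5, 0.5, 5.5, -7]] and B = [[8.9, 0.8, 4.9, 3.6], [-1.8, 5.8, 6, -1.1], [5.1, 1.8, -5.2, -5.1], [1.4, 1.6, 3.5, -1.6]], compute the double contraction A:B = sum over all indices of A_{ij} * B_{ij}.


A:B = sum over all i,j of A_{ij} * B_{ij}.
Row 1: 5.3*8.9=47.17, 0.4*0.8=0.32, 2*4.9=9.8, 0.6*3.6=2.16 => row sum = 59.45
Row 2: 6.9*-1.8=-12.42, -4.1*5.8=-23.78, 7.6*6=45.6, -4.5*-1.1=4.95 => row sum = 14.35
Row 3: 5.4*5.1=27.54, 6.8*1.8=12.24, 6.4*-5.2=-33.28, 6.2*-5.1=-31.62 => row sum = -25.12
Row 4: 8.5*1.4=11.9, 0.5*1.6=0.8, 5.5*3.5=19.25, -7*-1.6=11.2 => row sum = 43.15
Total = 59.45 + 14.35 + -25.12 + 43.15 = 91.83

91.83


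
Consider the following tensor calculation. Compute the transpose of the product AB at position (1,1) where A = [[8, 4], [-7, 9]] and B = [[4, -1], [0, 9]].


(AB)^T_{ij} = (AB)_{ji} = sum_k A_{jk} B_{ki}.
For i=1, j=1 we need (AB)_{11}:
A_{11} * B_{11} = 8 * 4 = 32
A_{12} * B_{21} = 4 * 0 = 0
Sum = 32 + 0 = 32

32


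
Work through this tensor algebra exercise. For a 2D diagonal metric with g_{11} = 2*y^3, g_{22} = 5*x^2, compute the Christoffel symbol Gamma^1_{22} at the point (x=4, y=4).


For a diagonal metric, Gamma^k_{ij} = (1/2) g^{kk} (dg_{ik}/dx_j + dg_{jk}/dx_i - dg_{ij}/dx_k).
The metric is diagonal, so g_{ab} = 0 for a != b.
At the given point: g_{11} = 128, g_{22} = 80
g^{11} = 1/128
dg_{21}/dx_2 = 0 (off-diagonal)
dg_{21}/dx_2 = 0 (off-diagonal)
dg_{22}/dx_1 = dg_{22}/dx_1 = 40
Numerator = 0 + 0 - 40 = -40
Gamma^1_{22} = -40 / (2 * 128) = -5/32

-5/32


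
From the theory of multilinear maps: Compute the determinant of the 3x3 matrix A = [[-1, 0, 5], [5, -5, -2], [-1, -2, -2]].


Expanding along the first row, det(A) = a11*M_11 - a12*M_12 + a13*M_13, where M_1j is the (1,j) minor.
Minor M_11 = -5*-2 - -2*-2 = 6
Minor M_12 = 5*-2 - -2*-1 = -12
Minor M_13 = 5*-2 - -5*-1 = -15
det = -1*(6) - 0*(-12) + 5*(-15)
    = -6 - 0 + -75
    = -81

-81


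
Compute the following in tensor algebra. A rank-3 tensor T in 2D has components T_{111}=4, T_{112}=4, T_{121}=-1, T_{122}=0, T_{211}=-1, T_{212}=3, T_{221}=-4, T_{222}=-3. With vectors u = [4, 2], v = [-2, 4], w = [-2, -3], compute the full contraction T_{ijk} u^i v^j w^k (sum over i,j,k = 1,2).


S = sum over i,j,k of T_{ijk} u_i v_j w_k. Expanding all 8 terms:
T_{111}*u_1*v_1*w_1 = 4*4*-2*-2 = 64  (running total: 64)
T_{112}*u_1*v_1*w_2 = 4*4*-2*-3 = 96  (running total: 160)
T_{121}*u_1*v_2*w_1 = -1*4*4*-2 = 32  (running total: 192)
T_{122}*u_1*v_2*w_2 = 0*4*4*-3 = 0  (running total: 192)
T_{211}*u_2*v_1*w_1 = -1*2*-2*-2 = -8  (running total: 184)
T_{212}*u_2*v_1*w_2 = 3*2*-2*-3 = 36  (running total: 220)
T_{221}*u_2*v_2*w_1 = -4*2*4*-2 = 64  (running total: 284)
T_{222}*u_2*v_2*w_2 = -3*2*4*-3 = 72  (running total: 356)
S = 356

356


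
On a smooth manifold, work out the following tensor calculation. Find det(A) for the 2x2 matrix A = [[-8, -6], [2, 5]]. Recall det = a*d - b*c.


For a 2x2 matrix [[a, b], [c, d]], det = a*d - b*c.
a = -8, b = -6, c = 2, d = 5
a*d = -8 * 5 = -40
b*c = -6 * 2 = -12
det = -40 - -12 = -28

-28


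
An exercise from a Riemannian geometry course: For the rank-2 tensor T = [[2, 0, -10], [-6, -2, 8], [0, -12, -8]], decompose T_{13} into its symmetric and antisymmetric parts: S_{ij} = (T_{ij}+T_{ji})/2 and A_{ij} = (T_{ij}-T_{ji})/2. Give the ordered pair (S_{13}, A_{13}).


T_{13} = -10
T_{31} = 0
S_{13} = (-10 + 0)/2 = -10/2 = -5
A_{13} = (-10 - 0)/2 = -10/2 = -5
Check: S + A = -5 + -5 = -10 = T_{13}.

(-5, -5)


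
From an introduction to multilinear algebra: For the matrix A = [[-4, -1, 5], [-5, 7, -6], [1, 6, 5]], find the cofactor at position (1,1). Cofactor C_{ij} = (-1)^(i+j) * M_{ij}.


To find cofactor C_{11}, delete row 1 and column 1.
The resulting 2x2 submatrix is: [[7, -6], [6, 5]]
Minor M_{11} = 7*5 - -6*6
  = 35 - -36 = 71
Sign = (-1)^(1+1) = (-1)^2 = 1
Cofactor C_{11} = 1 * 71 = 71

71


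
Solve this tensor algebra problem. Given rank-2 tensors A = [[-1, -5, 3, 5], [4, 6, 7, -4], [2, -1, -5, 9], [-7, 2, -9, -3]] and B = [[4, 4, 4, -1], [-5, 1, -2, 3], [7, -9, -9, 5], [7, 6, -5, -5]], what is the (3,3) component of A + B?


Tensor addition is component-wise: (A + B)_{ij} = A_{ij} + B_{ij}.
A_{33} = -5
B_{33} = -9
(A + B)_{33} = -5 + -9 = -14

-14


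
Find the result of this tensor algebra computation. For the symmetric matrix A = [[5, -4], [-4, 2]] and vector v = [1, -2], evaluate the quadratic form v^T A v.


First compute Av:
(Av)_1 = 5*1 + -4*-2 = 13
(Av)_2 = -4*1 + 2*-2 = -8
Av = [13, -8]
Then v^T (Av) = 1*13 + -2*-8
= 13 + 16 = 29

29


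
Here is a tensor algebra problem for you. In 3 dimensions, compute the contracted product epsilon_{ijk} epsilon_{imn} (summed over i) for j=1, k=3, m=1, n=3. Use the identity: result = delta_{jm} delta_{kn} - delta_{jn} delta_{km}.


Using the identity: epsilon_{ijk} epsilon_{imn} = delta_{jm} delta_{kn} - delta_{jn} delta_{km}.
delta_{11} = 1
delta_{33} = 1
delta_{13} = 0
delta_{31} = 0
Result = 1 * 1 - 0 * 0 = 1 - 0 = 1

1


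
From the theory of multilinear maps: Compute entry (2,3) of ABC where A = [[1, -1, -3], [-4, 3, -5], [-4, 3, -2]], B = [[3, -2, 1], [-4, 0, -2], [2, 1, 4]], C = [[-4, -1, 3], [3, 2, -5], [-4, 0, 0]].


(ABC)_{23} = sum_m (AB)_{2m} C_{m3}. First compute row 2 of AB.
(AB)_{21} = -4*3 + 3*-4 + -5*2 = -34
(AB)_{22} = -4*-2 + 3*0 + -5*1 = 3
(AB)_{23} = -4*1 + 3*-2 + -5*4 = -30
Now contract with column 3 of C:
(AB)_{21} * C_{13} = -34 * 3 = -102
(AB)_{22} * C_{23} = 3 * -5 = -15
(AB)_{23} * C_{33} = -30 * 0 = 0
(ABC)_{23} = -102 + -15 + 0 = -117

-117


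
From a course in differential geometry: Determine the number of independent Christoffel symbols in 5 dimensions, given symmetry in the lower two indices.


Christoffel symbols Gamma^k_{ij} are symmetric in i,j, so there are d * d(d+1)/2 independent symbols.
d = 5
d(d+1)/2 = 5 * 6 / 2 = 15
Total = 5 * 15 = 75

75


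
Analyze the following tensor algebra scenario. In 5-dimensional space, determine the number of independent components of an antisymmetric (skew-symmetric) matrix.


An antisymmetric rank-2 tensor satisfies A_{ij} = -A_{ji}, so diagonal entries are zero.
The independent components are the upper-triangular entries: C(n, 2) = n(n-1)/2.
n = 5
C(5, 2) = 5 * 4 / 2 = 20 / 2 = 10

10


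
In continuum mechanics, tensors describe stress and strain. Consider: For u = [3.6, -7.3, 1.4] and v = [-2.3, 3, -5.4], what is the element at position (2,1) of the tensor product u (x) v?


The outer product entry T_{ij} = u_i * v_j.
We need i=2, j=1.
u_2 = -7.3, v_1 = -2.3
T_{2,1} = -7.3 * -2.3 = 16.79

16.79


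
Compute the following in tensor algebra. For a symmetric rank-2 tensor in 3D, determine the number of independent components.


A symmetric rank-2 tensor in d dimensions has d(d+1)/2 independent components.
d = 3
d(d+1)/2 = 3 * 4 / 2 = 12 / 2 = 6

6


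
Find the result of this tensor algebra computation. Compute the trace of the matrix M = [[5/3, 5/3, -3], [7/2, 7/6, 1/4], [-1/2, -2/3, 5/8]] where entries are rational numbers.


The trace is the sum of diagonal entries.
Diagonal: M[1,1] = 5/3, M[2,2] = 7/6, M[3,3] = 5/8
Tr(M) = 5/3 + 7/6 + 5/8
Computing step by step:
After adding M[1,1]: 5/3
After adding M[2,2]: 17/6
After adding M[3,3]: 83/24
Tr(M) = 83/24

83/24


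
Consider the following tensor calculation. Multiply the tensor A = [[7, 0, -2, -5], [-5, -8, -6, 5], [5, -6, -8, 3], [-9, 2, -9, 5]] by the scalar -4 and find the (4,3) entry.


Scalar multiplication: (cA)_{ij} = c * A_{ij}.
c = -4
A_{43} = -9
(cA)_{43} = -4 * -9 = 36

36


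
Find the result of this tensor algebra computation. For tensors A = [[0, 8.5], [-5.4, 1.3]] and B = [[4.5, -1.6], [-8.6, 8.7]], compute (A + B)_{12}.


Tensor addition is component-wise: (A + B)_{ij} = A_{ij} + B_{ij}.
A_{12} = 8.5
B_{12} = -1.6
(A + B)_{12} = 8.5 + -1.6 = 6.9

6.9


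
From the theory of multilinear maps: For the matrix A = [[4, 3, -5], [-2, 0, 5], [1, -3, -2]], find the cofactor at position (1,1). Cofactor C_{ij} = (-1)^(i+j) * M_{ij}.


To find cofactor C_{11}, delete row 1 and column 1.
The resulting 2x2 submatrix is: [[0, 5], [-3, -2]]
Minor M_{11} = 0*-2 - 5*-3
  = 0 - -15 = 15
Sign = (-1)^(1+1) = (-1)^2 = 1
Cofactor C_{11} = 1 * 15 = 15

15


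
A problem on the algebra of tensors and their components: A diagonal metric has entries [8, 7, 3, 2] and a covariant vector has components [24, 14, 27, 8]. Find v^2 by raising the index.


To raise an index with a diagonal metric: v^i = v_i / g_{ii}.
For index 2: v_2 = 14, g_{22} = 7
v^2 = 14 / 7 = 2

2


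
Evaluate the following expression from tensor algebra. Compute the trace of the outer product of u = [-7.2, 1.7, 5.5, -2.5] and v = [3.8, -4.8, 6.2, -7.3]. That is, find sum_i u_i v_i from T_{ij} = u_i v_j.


The outer product gives T_{ij} = u_i v_j.
The trace (contraction) is Tr(T) = sum_i T_{ii} = sum_i u_i v_i.
Diagonal entries:
T_{11} = u_1 * v_1 = -7.2 * 3.8 = -27.36
T_{22} = u_2 * v_2 = 1.7 * -4.8 = -8.16
T_{33} = u_3 * v_3 = 5.5 * 6.2 = 34.1
T_{44} = u_4 * v_4 = -2.5 * -7.3 = 18.25
Tr(T) = -27.36 + -8.16 + 34.1 + 18.25 = 16.83

16.83


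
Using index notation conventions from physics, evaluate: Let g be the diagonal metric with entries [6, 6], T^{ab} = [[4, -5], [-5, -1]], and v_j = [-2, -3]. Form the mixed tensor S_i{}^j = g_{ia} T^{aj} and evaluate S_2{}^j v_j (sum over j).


Step 1: lower the first index. For a diagonal metric, g_{ia} T^{aj} = g_{ii} T^{ij} (no sum on i).
g_{22} = 6
S_2{}^1 = 6 * T^{21} = 6 * -5 = -30
S_2{}^2 = 6 * T^{22} = 6 * -1 = -6
Step 2: contract S_2{}^j with v_j.
S_2{}^1 * v_1 = -30 * -2 = 60
S_2{}^2 * v_2 = -6 * -3 = 18
Result = 60 + 18 = 78

78


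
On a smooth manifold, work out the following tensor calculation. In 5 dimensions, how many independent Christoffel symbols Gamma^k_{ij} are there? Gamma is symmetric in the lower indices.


Christoffel symbols Gamma^k_{ij} are symmetric in i,j, so there are d * d(d+1)/2 independent symbols.
d = 5
d(d+1)/2 = 5 * 6 / 2 = 15
Total = 5 * 15 = 75

75


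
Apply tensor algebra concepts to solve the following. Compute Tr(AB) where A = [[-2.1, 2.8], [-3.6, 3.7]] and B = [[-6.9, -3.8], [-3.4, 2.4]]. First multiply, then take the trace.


Tr(AB) = sum_i (AB)_{ii} where (AB)_{ii} = sum_k A_{ik} B_{ki}.
(AB)_{11} = -2.1*-6.9 + 2.8*-3.4 = 4.97
(AB)_{22} = -3.6*-3.8 + 3.7*2.4 = 22.56
Tr(AB) = 4.97 + 22.56 = 27.53

27.53


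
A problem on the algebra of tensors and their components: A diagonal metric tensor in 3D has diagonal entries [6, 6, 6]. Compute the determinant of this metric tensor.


For a diagonal metric, the determinant is the product of diagonal entries.
Diagonal entries: 6, 6, 6
det(g) = 6 * 6 * 6 = 216

216


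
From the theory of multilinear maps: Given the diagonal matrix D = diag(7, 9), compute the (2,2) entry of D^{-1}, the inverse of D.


For a diagonal matrix, the inverse has entries (D^{-1})_{ii} = 1/d_{ii}.
The diagonal entries are: d_{11} = 7, d_{22} = 9
We need (D^{-1})_{22} = 1/d_{22} = 1/9 = 1/9

1/9


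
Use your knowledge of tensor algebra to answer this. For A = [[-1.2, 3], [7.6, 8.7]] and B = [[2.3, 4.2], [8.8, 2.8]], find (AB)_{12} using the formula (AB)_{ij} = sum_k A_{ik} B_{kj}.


(AB)_{ij} = sum_k A_{ik} B_{kj}.
For i=1, j=2:
A_{11} * B_{12} = -1.2 * 4.2 = -5.04
A_{12} * B_{22} = 3 * 2.8 = 8.4
Sum = -5.04 + 8.4 = 3.36

3.36


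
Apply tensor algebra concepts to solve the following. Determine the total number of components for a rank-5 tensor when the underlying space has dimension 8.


The number of components of a rank-r tensor in d dimensions is d^r.
Here d = 8 and r = 5.
8^5 = 32768

32768


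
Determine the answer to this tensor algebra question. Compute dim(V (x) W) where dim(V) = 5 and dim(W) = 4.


The dimension of a tensor product is the product of dimensions.
dim(V) = 5, dim(W) = 4
dim(V (x) W) = 5 * 4 = 20

20


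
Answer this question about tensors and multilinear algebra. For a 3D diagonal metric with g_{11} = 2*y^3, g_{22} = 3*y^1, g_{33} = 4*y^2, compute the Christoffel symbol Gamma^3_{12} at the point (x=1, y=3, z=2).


For a diagonal metric, Gamma^k_{ij} = (1/2) g^{kk} (dg_{ik}/dx_j + dg_{jk}/dx_i - dg_{ij}/dx_k).
The metric is diagonal, so g_{ab} = 0 for a != b.
At the given point: g_{11} = 54, g_{22} = 9, g_{33} = 36
g^{33} = 1/36
dg_{13}/dx_2 = 0 (off-diagonal)
dg_{23}/dx_1 = 0 (off-diagonal)
dg_{12}/dx_3 = 0 (off-diagonal)
Numerator = 0 + 0 - 0 = 0
Gamma^3_{12} = 0 / (2 * 36) = 0

0


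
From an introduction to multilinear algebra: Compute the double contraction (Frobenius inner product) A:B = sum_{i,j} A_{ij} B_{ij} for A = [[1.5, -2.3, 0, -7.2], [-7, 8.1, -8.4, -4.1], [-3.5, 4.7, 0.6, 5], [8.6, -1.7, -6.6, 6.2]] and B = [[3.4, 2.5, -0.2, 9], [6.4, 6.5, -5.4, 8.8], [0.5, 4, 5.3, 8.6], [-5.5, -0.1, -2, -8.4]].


A:B = sum over all i,j of A_{ij} * B_{ij}.
Row 1: 1.5*3.4=5.1, -2.3*2.5=-5.75, 0*-0.2=0, -7.2*9=-64.8 => row sum = -65.45
Row 2: -7*6.4=-44.8, 8.1*6.5=52.65, -8.4*-5.4=45.36, -4.1*8.8=-36.08 => row sum = 17.13
Row 3: -3.5*0.5=-1.75, 4.7*4=18.8, 0.6*5.3=3.18, 5*8.6=43 => row sum = 63.23
Row 4: 8.6*-5.5=-47.3, -1.7*-0.1=0.17, -6.6*-2=13.2, 6.2*-8.4=-52.08 => row sum = -86.01
Total = -65.45 + 17.13 + 63.23 + -86.01 = -71.1

-71.1


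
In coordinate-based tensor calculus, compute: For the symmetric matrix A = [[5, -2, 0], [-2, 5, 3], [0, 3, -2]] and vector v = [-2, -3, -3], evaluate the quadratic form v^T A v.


First compute Av:
(Av)_1 = 5*-2 + -2*-3 + 0*-3 = -4
(Av)_2 = -2*-2 + 5*-3 + 3*-3 = -20
(Av)_3 = 0*-2 + 3*-3 + -2*-3 = -3
Av = [-4, -20, -3]
Then v^T (Av) = -2*-4 + -3*-20 + -3*-3
= 8 + 60 + 9 = 77

77


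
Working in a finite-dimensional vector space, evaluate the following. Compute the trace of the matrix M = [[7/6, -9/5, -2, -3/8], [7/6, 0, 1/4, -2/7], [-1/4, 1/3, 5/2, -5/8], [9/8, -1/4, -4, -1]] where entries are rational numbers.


The trace is the sum of diagonal entries.
Diagonal: M[1,1] = 7/6, M[2,2] = 0, M[3,3] = 5/2, M[4,4] = -1
Tr(M) = 7/6 + 0 + 5/2 + -1
Computing step by step:
After adding M[1,1]: 7/6
After adding M[2,2]: 7/6
After adding M[3,3]: 11/3
After adding M[4,4]: 8/3
Tr(M) = 8/3

8/3


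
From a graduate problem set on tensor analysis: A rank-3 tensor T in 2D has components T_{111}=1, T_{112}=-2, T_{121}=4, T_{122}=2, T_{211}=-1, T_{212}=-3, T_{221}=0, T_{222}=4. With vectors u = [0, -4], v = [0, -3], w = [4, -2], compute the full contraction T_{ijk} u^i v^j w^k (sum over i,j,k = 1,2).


S = sum over i,j,k of T_{ijk} u_i v_j w_k. Expanding all 8 terms:
T_{111}*u_1*v_1*w_1 = 1*0*0*4 = 0  (running total: 0)
T_{112}*u_1*v_1*w_2 = -2*0*0*-2 = 0  (running total: 0)
T_{121}*u_1*v_2*w_1 = 4*0*-3*4 = 0  (running total: 0)
T_{122}*u_1*v_2*w_2 = 2*0*-3*-2 = 0  (running total: 0)
T_{211}*u_2*v_1*w_1 = -1*-4*0*4 = 0  (running total: 0)
T_{212}*u_2*v_1*w_2 = -3*-4*0*-2 = 0  (running total: 0)
T_{221}*u_2*v_2*w_1 = 0*-4*-3*4 = 0  (running total: 0)
T_{222}*u_2*v_2*w_2 = 4*-4*-3*-2 = -96  (running total: -96)
S = -96

-96


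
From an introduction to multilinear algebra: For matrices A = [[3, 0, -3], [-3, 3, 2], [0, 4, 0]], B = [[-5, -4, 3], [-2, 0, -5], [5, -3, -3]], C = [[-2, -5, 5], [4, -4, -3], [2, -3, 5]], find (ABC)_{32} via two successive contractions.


(ABC)_{32} = sum_m (AB)_{3m} C_{m2}. First compute row 3 of AB.
(AB)_{31} = 0*-5 + 4*-2 + 0*5 = -8
(AB)_{32} = 0*-4 + 4*0 + 0*-3 = 0
(AB)_{33} = 0*3 + 4*-5 + 0*-3 = -20
Now contract with column 2 of C:
(AB)_{31} * C_{12} = -8 * -5 = 40
(AB)_{32} * C_{22} = 0 * -4 = 0
(AB)_{33} * C_{32} = -20 * -3 = 60
(ABC)_{32} = 40 + 0 + 60 = 100

100


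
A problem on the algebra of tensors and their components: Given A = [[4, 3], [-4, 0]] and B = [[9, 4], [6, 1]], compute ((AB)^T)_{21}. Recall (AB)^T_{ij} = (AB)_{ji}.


(AB)^T_{ij} = (AB)_{ji} = sum_k A_{jk} B_{ki}.
For i=2, j=1 we need (AB)_{12}:
A_{11} * B_{12} = 4 * 4 = 16
A_{12} * B_{22} = 3 * 1 = 3
Sum = 16 + 3 = 19

19


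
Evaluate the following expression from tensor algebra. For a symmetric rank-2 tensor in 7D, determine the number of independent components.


A symmetric rank-2 tensor in d dimensions has d(d+1)/2 independent components.
d = 7
d(d+1)/2 = 7 * 8 / 2 = 56 / 2 = 28

28


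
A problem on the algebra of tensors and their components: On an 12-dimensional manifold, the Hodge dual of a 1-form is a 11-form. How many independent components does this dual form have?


The Hodge dual of a p-form on an n-dimensional manifold is an (n-p)-form.
n = 12, p = 1, so dual degree = 12 - 1 = 11
The number of components is C(n, n-p) = C(12, 11) = 12

12


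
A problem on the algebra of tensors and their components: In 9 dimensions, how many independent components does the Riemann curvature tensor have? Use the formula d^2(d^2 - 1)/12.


The Riemann tensor in d dimensions has d^2(d^2 - 1)/12 independent components.
d = 9, so d^2 = 81
d^2 - 1 = 80
d^2(d^2 - 1) = 81 * 80 = 6480
Divide by 12: 6480 / 12 = 540

540


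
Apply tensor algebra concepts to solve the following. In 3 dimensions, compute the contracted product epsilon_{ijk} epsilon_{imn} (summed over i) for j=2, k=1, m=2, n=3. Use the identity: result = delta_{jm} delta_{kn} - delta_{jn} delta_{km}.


Using the identity: epsilon_{ijk} epsilon_{imn} = delta_{jm} delta_{kn} - delta_{jn} delta_{km}.
delta_{22} = 1
delta_{13} = 0
delta_{23} = 0
delta_{12} = 0
Result = 1 * 0 - 0 * 0 = 0 - 0 = 0

0


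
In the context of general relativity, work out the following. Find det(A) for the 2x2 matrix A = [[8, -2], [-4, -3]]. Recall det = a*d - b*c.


For a 2x2 matrix [[a, b], [c, d]], det = a*d - b*c.
a = 8, b = -2, c = -4, d = -3
a*d = 8 * -3 = -24
b*c = -2 * -4 = 8
det = -24 - 8 = -32

-32


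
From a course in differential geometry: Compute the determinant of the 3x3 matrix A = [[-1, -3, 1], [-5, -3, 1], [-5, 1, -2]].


Expanding along the first row, det(A) = a11*M_11 - a12*M_12 + a13*M_13, where M_1j is the (1,j) minor.
Minor M_11 = -3*-2 - 1*1 = 5
Minor M_12 = -5*-2 - 1*-5 = 15
Minor M_13 = -5*1 - -3*-5 = -20
det = -1*(5) - -3*(15) + 1*(-20)
    = -5 - -45 + -20
    = 20

20


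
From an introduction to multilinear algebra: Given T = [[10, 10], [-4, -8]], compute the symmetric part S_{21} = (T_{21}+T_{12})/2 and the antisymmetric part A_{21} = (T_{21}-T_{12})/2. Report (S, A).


T_{21} = -4
T_{12} = 10
S_{21} = (-4 + 10)/2 = 6/2 = 3
A_{21} = (-4 - 10)/2 = -14/2 = -7
Check: S + A = 3 + -7 = -4 = T_{21}.

(3, -7)


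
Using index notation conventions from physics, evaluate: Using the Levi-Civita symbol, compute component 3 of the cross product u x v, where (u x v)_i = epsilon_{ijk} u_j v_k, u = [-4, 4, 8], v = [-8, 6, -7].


(u x v)_3 = sum_{j,k} epsilon_{3jk} u_j v_k. Only permutations of (1,2,3) contribute; the two non-zero terms are:
eps_{312} u_1 v_2 = 1 * -4 * 6 = -24
eps_{321} u_2 v_1 = -1 * 4 * -8 = 32
(u x v)_3 = 8

8


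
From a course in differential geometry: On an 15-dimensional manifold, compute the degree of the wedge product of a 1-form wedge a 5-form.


The degree of a wedge product is the sum of the degrees of the individual forms.
Degrees: 1, 5
Total degree = 1 + 5 = 6

6


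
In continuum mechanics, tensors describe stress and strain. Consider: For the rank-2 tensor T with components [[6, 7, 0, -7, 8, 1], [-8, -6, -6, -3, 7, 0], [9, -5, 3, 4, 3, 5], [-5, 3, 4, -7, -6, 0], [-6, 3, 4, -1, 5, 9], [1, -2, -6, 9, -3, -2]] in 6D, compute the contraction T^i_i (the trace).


The contraction (trace) of a rank-2 tensor is the sum of its diagonal elements.
Diagonal entries: A[1,1] = 6, A[2,2] = -6, A[3,3] = 3, A[4,4] = -7, A[5,5] = 5, A[6,6] = -2
Tr(A) = 6 + -6 + 3 + -7 + 5 + -2 = -1

-1


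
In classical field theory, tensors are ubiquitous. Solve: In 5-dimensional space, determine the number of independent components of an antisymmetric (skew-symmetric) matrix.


An antisymmetric rank-2 tensor satisfies A_{ij} = -A_{ji}, so diagonal entries are zero.
The independent components are the upper-triangular entries: C(n, 2) = n(n-1)/2.
n = 5
C(5, 2) = 5 * 4 / 2 = 20 / 2 = 10

10


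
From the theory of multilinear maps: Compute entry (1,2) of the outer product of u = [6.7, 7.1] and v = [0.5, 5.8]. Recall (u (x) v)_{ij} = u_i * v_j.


The outer product entry T_{ij} = u_i * v_j.
We need i=1, j=2.
u_1 = 6.7, v_2 = 5.8
T_{1,2} = 6.7 * 5.8 = 38.86

38.86


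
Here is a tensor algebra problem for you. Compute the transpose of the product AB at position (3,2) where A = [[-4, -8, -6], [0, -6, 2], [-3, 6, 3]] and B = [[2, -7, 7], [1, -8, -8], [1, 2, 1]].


(AB)^T_{ij} = (AB)_{ji} = sum_k A_{jk} B_{ki}.
For i=3, j=2 we need (AB)_{23}:
A_{21} * B_{13} = 0 * 7 = 0
A_{22} * B_{23} = -6 * -8 = 48
A_{23} * B_{33} = 2 * 1 = 2
Sum = 0 + 48 + 2 = 50

50


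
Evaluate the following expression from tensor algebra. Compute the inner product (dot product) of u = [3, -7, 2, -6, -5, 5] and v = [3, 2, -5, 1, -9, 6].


The inner product u . v = sum of u_i * v_i.
Term-by-term: 3 * 3, -7 * 2, 2 * -5, -6 * 1, -5 * -9, 5 * 6
Products: 9, -14, -10, -6, 45, 30
Sum = 9 + -14 + -10 + -6 + 45 + 30 = 54

54


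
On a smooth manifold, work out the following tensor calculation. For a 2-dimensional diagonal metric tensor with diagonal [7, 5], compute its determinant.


For a diagonal metric, the determinant is the product of diagonal entries.
Diagonal entries: 7, 5
det(g) = 7 * 5 = 35

35


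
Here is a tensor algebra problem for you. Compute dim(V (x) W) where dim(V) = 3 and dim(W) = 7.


The dimension of a tensor product is the product of dimensions.
dim(V) = 3, dim(W) = 7
dim(V (x) W) = 3 * 7 = 21

21


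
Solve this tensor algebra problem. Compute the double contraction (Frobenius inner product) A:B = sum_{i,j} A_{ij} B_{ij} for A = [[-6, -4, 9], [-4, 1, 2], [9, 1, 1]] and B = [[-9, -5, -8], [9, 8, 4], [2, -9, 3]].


A:B = sum over all i,j of A_{ij} * B_{ij}.
Row 1: -6*-9=54, -4*-5=20, 9*-8=-72 => row sum = 2
Row 2: -4*9=-36, 1*8=8, 2*4=8 => row sum = -20
Row 3: 9*2=18, 1*-9=-9, 1*3=3 => row sum = 12
Total = 2 + -20 + 12 = -6

-6


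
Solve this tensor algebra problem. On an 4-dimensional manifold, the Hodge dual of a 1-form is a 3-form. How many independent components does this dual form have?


The Hodge dual of a p-form on an n-dimensional manifold is an (n-p)-form.
n = 4, p = 1, so dual degree = 4 - 1 = 3
The number of components is C(n, n-p) = C(4, 3) = 4

4


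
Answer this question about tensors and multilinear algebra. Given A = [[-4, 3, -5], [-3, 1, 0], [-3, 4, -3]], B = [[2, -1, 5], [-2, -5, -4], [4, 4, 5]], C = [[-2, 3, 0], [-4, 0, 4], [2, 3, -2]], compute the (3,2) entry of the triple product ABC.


(ABC)_{32} = sum_m (AB)_{3m} C_{m2}. First compute row 3 of AB.
(AB)_{31} = -3*2 + 4*-2 + -3*4 = -26
(AB)_{32} = -3*-1 + 4*-5 + -3*4 = -29
(AB)_{33} = -3*5 + 4*-4 + -3*5 = -46
Now contract with column 2 of C:
(AB)_{31} * C_{12} = -26 * 3 = -78
(AB)_{32} * C_{22} = -29 * 0 = 0
(AB)_{33} * C_{32} = -46 * 3 = -138
(ABC)_{32} = -78 + 0 + -138 = -216

-216


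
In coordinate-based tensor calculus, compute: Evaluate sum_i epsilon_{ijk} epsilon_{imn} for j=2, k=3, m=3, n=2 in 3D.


Using the identity: epsilon_{ijk} epsilon_{imn} = delta_{jm} delta_{kn} - delta_{jn} delta_{km}.
delta_{23} = 0
delta_{32} = 0
delta_{22} = 1
delta_{33} = 1
Result = 0 * 0 - 1 * 1 = 0 - 1 = -1

-1


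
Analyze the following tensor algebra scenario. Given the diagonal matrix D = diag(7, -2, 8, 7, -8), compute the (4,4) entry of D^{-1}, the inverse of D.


For a diagonal matrix, the inverse has entries (D^{-1})_{ii} = 1/d_{ii}.
The diagonal entries are: d_{11} = 7, d_{22} = -2, d_{33} = 8, d_{44} = 7, d_{55} = -8
We need (D^{-1})_{44} = 1/d_{44} = 1/7 = 1/7

1/7


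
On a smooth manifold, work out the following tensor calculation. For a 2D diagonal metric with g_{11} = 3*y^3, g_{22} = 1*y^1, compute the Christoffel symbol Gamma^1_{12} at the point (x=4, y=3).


For a diagonal metric, Gamma^k_{ij} = (1/2) g^{kk} (dg_{ik}/dx_j + dg_{jk}/dx_i - dg_{ij}/dx_k).
The metric is diagonal, so g_{ab} = 0 for a != b.
At the given point: g_{11} = 81, g_{22} = 3
g^{11} = 1/81
dg_{11}/dx_2 = dg_{11}/dx_2 = 81
dg_{21}/dx_1 = 0 (off-diagonal)
dg_{12}/dx_1 = 0 (off-diagonal)
Numerator = 81 + 0 - 0 = 81
Gamma^1_{12} = 81 / (2 * 81) = 1/2

1/2


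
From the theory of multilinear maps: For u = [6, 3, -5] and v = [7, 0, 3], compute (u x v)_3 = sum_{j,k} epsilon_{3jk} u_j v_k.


(u x v)_3 = sum_{j,k} epsilon_{3jk} u_j v_k. Only permutations of (1,2,3) contribute; the two non-zero terms are:
eps_{312} u_1 v_2 = 1 * 6 * 0 = 0
eps_{321} u_2 v_1 = -1 * 3 * 7 = -21
(u x v)_3 = -21

-21


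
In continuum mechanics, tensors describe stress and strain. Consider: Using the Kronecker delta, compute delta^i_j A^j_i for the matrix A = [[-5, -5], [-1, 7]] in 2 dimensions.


The contraction (trace) of a rank-2 tensor is the sum of its diagonal elements.
Diagonal entries: A[1,1] = -5, A[2,2] = 7
Tr(A) = -5 + 7 = 2

2


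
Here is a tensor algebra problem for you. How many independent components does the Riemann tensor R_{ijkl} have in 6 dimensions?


The Riemann tensor in d dimensions has d^2(d^2 - 1)/12 independent components.
d = 6, so d^2 = 36
d^2 - 1 = 35
d^2(d^2 - 1) = 36 * 35 = 1260
Divide by 12: 1260 / 12 = 105

105


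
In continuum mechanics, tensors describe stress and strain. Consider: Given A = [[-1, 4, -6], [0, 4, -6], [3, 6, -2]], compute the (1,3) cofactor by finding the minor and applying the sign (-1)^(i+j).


To find cofactor C_{13}, delete row 1 and column 3.
The resulting 2x2 submatrix is: [[0, 4], [3, 6]]
Minor M_{13} = 0*6 - 4*3
  = 0 - 12 = -12
Sign = (-1)^(1+3) = (-1)^4 = 1
Cofactor C_{13} = 1 * -12 = -12

-12


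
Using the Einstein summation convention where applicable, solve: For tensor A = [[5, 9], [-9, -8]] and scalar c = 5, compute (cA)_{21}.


Scalar multiplication: (cA)_{ij} = c * A_{ij}.
c = 5
A_{21} = -9
(cA)_{21} = 5 * -9 = -45

-45


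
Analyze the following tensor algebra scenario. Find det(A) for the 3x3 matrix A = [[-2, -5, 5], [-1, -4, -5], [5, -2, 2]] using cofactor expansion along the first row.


Expanding along the first row, det(A) = a11*M_11 - a12*M_12 + a13*M_13, where M_1j is the (1,j) minor.
Minor M_11 = -4*2 - -5*-2 = -18
Minor M_12 = -1*2 - -5*5 = 23
Minor M_13 = -1*-2 - -4*5 = 22
det = -2*(-18) - -5*(23) + 5*(22)
    = 36 - -115 + 110
    = 261

261


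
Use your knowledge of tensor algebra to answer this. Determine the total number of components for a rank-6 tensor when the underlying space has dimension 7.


The number of components of a rank-r tensor in d dimensions is d^r.
Here d = 7 and r = 6.
7^6 = 117649

117649


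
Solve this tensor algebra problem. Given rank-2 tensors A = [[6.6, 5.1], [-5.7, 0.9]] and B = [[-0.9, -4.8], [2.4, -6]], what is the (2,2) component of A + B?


Tensor addition is component-wise: (A + B)_{ij} = A_{ij} + B_{ij}.
A_{22} = 0.9
B_{22} = -6
(A + B)_{22} = 0.9 + -6 = -5.1

-5.1


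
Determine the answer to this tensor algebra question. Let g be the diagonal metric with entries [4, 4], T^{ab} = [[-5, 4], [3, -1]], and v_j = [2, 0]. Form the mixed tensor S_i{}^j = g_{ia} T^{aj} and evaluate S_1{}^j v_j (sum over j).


Step 1: lower the first index. For a diagonal metric, g_{ia} T^{aj} = g_{ii} T^{ij} (no sum on i).
g_{11} = 4
S_1{}^1 = 4 * T^{11} = 4 * -5 = -20
S_1{}^2 = 4 * T^{12} = 4 * 4 = 16
Step 2: contract S_1{}^j with v_j.
S_1{}^1 * v_1 = -20 * 2 = -40
S_1{}^2 * v_2 = 16 * 0 = 0
Result = -40 + 0 = -40

-40


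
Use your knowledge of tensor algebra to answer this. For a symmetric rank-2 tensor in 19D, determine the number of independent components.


A symmetric rank-2 tensor in d dimensions has d(d+1)/2 independent components.
d = 19
d(d+1)/2 = 19 * 20 / 2 = 380 / 2 = 190

190


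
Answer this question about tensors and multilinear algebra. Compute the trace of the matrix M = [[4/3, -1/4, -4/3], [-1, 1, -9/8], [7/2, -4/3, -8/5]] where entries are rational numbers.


The trace is the sum of diagonal entries.
Diagonal: M[1,1] = 4/3, M[2,2] = 1, M[3,3] = -8/5
Tr(M) = 4/3 + 1 + -8/5
Computing step by step:
After adding M[1,1]: 4/3
After adding M[2,2]: 7/3
After adding M[3,3]: 11/15
Tr(M) = 11/15

11/15


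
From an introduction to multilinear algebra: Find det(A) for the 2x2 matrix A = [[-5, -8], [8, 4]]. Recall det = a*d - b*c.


For a 2x2 matrix [[a, b], [c, d]], det = a*d - b*c.
a = -5, b = -8, c = 8, d = 4
a*d = -5 * 4 = -20
b*c = -8 * 8 = -64
det = -20 - -64 = 44

44


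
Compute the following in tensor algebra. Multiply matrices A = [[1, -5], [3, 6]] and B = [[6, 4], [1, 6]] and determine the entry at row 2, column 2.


(AB)_{ij} = sum_k A_{ik} B_{kj}.
For i=2, j=2:
A_{21} * B_{12} = 3 * 4 = 12
A_{22} * B_{22} = 6 * 6 = 36
Sum = 12 + 36 = 48

48


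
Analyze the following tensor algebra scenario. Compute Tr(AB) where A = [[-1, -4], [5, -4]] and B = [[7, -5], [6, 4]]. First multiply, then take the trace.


Tr(AB) = sum_i (AB)_{ii} where (AB)_{ii} = sum_k A_{ik} B_{ki}.
(AB)_{11} = -1*7 + -4*6 = -31
(AB)_{22} = 5*-5 + -4*4 = -41
Tr(AB) = -31 + -41 = -72

-72


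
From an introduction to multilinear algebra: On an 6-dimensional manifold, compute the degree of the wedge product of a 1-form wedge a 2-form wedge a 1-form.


The degree of a wedge product is the sum of the degrees of the individual forms.
Degrees: 1, 2, 1
Total degree = 1 + 2 + 1 = 4

4


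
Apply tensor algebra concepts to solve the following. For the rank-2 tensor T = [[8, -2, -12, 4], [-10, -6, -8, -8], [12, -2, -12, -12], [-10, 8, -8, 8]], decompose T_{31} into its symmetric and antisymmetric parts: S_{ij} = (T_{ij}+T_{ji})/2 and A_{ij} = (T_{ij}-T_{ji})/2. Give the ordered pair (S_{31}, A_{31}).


T_{31} = 12
T_{13} = -12
S_{31} = (12 + -12)/2 = 0/2 = 0
A_{31} = (12 - -12)/2 = 24/2 = 12
Check: S + A = 0 + 12 = 12 = T_{31}.

(0, 12)


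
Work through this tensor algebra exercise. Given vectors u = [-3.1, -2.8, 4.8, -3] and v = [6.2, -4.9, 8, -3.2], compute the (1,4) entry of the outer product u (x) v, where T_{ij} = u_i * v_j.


The outer product entry T_{ij} = u_i * v_j.
We need i=1, j=4.
u_1 = -3.1, v_4 = -3.2
T_{1,4} = -3.1 * -3.2 = 9.92

9.92


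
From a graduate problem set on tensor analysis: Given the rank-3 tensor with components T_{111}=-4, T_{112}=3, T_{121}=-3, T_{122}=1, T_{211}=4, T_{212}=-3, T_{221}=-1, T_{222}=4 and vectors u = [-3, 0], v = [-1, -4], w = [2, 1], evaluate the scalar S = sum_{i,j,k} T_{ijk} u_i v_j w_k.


S = sum over i,j,k of T_{ijk} u_i v_j w_k. Expanding all 8 terms:
T_{111}*u_1*v_1*w_1 = -4*-3*-1*2 = -24  (running total: -24)
T_{112}*u_1*v_1*w_2 = 3*-3*-1*1 = 9  (running total: -15)
T_{121}*u_1*v_2*w_1 = -3*-3*-4*2 = -72  (running total: -87)
T_{122}*u_1*v_2*w_2 = 1*-3*-4*1 = 12  (running total: -75)
T_{211}*u_2*v_1*w_1 = 4*0*-1*2 = 0  (running total: -75)
T_{212}*u_2*v_1*w_2 = -3*0*-1*1 = 0  (running total: -75)
T_{221}*u_2*v_2*w_1 = -1*0*-4*2 = 0  (running total: -75)
T_{222}*u_2*v_2*w_2 = 4*0*-4*1 = 0  (running total: -75)
S = -75

-75


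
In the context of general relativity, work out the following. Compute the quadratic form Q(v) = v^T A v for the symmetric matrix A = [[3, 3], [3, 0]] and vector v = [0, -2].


First compute Av:
(Av)_1 = 3*0 + 3*-2 = -6
(Av)_2 = 3*0 + 0*-2 = 0
Av = [-6, 0]
Then v^T (Av) = 0*-6 + -2*0
= 0 + 0 = 0

0


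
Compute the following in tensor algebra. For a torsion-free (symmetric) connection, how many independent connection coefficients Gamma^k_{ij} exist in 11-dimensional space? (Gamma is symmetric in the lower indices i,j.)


Christoffel symbols Gamma^k_{ij} are symmetric in i,j, so there are d * d(d+1)/2 independent symbols.
d = 11
d(d+1)/2 = 11 * 12 / 2 = 66
Total = 11 * 66 = 726

726


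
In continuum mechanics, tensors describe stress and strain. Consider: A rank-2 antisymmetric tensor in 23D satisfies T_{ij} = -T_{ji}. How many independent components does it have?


An antisymmetric rank-2 tensor satisfies A_{ij} = -A_{ji}, so diagonal entries are zero.
The independent components are the upper-triangular entries: C(n, 2) = n(n-1)/2.
n = 23
C(23, 2) = 23 * 22 / 2 = 506 / 2 = 253

253


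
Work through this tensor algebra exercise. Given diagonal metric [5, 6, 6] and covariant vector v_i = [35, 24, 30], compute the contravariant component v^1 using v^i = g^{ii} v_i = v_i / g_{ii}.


To raise an index with a diagonal metric: v^i = v_i / g_{ii}.
For index 1: v_1 = 35, g_{11} = 5
v^1 = 35 / 5 = 7

7


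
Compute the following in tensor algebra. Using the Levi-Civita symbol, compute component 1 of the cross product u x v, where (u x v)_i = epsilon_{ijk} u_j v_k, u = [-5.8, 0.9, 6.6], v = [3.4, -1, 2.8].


(u x v)_1 = sum_{j,k} epsilon_{1jk} u_j v_k. Only permutations of (1,2,3) contribute; the two non-zero terms are:
eps_{123} u_2 v_3 = 1 * 0.9 * 2.8 = 2.52
eps_{132} u_3 v_2 = -1 * 6.6 * -1 = 6.6
(u x v)_1 = 9.12

9.12


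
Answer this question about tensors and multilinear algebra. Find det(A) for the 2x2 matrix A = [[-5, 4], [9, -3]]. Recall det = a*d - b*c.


For a 2x2 matrix [[a, b], [c, d]], det = a*d - b*c.
a = -5, b = 4, c = 9, d = -3
a*d = -5 * -3 = 15
b*c = 4 * 9 = 36
det = 15 - 36 = -21

-21


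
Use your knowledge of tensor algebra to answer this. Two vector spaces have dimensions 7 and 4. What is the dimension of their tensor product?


The dimension of a tensor product is the product of dimensions.
dim(V) = 7, dim(W) = 4
dim(V (x) W) = 7 * 4 = 28

28


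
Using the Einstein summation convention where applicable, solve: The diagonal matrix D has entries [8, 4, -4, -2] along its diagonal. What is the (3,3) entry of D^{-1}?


For a diagonal matrix, the inverse has entries (D^{-1})_{ii} = 1/d_{ii}.
The diagonal entries are: d_{11} = 8, d_{22} = 4, d_{33} = -4, d_{44} = -2
We need (D^{-1})_{33} = 1/d_{33} = 1/-4 = -1/4

-1/4


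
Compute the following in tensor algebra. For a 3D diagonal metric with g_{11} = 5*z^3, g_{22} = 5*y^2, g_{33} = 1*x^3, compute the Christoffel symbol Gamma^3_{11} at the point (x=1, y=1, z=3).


For a diagonal metric, Gamma^k_{ij} = (1/2) g^{kk} (dg_{ik}/dx_j + dg_{jk}/dx_i - dg_{ij}/dx_k).
The metric is diagonal, so g_{ab} = 0 for a != b.
At the given point: g_{11} = 135, g_{22} = 5, g_{33} = 1
g^{33} = 1/1
dg_{13}/dx_1 = 0 (off-diagonal)
dg_{13}/dx_1 = 0 (off-diagonal)
dg_{11}/dx_3 = dg_{11}/dx_3 = 135
Numerator = 0 + 0 - 135 = -135
Gamma^3_{11} = -135 / (2 * 1) = -135/2

-135/2
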